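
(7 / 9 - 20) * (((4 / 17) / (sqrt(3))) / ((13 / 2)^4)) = -11072 * sqrt(3) / 13109499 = -0.00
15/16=0.94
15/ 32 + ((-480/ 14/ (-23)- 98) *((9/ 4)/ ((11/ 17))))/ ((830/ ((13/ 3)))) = -30182301/ 23518880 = -1.28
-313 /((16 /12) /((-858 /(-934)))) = -402831 /1868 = -215.65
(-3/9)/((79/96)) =-32/79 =-0.41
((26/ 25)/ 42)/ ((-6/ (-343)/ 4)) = 1274/ 225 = 5.66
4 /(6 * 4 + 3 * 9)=0.08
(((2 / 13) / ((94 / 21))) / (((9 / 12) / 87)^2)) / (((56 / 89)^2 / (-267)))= -5335910361 / 17108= -311895.63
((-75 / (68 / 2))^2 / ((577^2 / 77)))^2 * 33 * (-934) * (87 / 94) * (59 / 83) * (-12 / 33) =1349074406998828125 / 144455765414828525044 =0.01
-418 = -418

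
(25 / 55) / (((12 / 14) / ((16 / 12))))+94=9376 / 99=94.71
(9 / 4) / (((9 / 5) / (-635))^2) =10080625 / 36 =280017.36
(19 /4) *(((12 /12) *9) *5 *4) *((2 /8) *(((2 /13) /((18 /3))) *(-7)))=-1995 /52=-38.37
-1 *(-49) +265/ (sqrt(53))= 85.40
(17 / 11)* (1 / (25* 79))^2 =17 / 42906875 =0.00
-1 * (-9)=9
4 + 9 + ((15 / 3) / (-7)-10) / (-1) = 166 / 7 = 23.71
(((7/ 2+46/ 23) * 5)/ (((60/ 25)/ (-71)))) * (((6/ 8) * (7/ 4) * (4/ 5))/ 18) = -27335/ 576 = -47.46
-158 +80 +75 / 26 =-1953 / 26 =-75.12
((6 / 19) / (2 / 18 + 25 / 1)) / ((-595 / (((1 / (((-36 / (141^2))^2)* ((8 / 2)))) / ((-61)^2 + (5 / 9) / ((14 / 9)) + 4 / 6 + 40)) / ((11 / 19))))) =-395254161 / 534208584800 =-0.00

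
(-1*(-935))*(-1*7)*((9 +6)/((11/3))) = -26775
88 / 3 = 29.33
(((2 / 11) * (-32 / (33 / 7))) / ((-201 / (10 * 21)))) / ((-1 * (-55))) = 6272 / 267531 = 0.02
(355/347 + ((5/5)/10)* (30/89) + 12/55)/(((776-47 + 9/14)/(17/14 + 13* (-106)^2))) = 4428535787144/17350841475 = 255.23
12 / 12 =1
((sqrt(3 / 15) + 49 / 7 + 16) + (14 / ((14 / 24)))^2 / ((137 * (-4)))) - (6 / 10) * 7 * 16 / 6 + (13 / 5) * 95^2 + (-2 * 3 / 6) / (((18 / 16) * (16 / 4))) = sqrt(5) / 5 + 144726622 / 6165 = 23475.97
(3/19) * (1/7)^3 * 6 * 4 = 72/6517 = 0.01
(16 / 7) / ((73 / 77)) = 176 / 73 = 2.41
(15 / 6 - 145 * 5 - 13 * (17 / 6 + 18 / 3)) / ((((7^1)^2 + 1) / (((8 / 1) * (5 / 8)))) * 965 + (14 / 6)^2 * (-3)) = -2512 / 28901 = -0.09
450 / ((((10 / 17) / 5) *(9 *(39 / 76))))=32300 / 39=828.21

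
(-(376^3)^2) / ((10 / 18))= -25431359608848384 / 5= -5086271921769676.80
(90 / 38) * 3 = 135 / 19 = 7.11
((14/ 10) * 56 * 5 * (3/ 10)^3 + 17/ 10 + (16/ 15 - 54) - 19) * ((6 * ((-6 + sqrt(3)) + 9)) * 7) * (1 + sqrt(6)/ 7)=-44737 * (sqrt(3) + 3) * (sqrt(6) + 7)/ 125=-16003.49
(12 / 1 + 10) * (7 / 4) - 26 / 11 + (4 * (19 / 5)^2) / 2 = 65.02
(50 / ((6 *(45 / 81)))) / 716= 15 / 716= 0.02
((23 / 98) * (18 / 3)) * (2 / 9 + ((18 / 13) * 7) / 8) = 15433 / 7644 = 2.02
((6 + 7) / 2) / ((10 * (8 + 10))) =13 / 360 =0.04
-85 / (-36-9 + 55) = -17 / 2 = -8.50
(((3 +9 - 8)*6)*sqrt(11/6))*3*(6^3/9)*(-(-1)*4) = 1152*sqrt(66) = 9358.89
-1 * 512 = -512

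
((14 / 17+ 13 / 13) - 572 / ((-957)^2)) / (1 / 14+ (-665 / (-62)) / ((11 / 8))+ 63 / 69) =25755007390 / 124120163241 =0.21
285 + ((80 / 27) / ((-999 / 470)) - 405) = -3274360 / 26973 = -121.39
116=116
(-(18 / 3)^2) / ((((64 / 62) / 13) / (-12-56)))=61659 / 2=30829.50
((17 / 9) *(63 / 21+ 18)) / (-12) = -119 / 36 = -3.31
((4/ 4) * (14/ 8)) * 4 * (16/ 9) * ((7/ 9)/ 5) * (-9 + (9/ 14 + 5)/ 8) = -6503/ 405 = -16.06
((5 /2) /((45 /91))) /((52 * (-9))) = -7 /648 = -0.01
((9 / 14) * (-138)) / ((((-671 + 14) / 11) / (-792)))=-601128 / 511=-1176.38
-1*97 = -97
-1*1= -1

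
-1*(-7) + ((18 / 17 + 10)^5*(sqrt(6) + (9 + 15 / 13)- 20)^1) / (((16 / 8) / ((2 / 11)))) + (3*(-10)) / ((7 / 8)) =-210463741856769 / 1421276857 + 234849287168*sqrt(6) / 15618427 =-111248.56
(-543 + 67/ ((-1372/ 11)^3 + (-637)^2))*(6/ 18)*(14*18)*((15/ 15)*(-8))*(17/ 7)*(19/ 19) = 1810060980517248/ 2042552309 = 886176.07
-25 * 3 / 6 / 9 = -25 / 18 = -1.39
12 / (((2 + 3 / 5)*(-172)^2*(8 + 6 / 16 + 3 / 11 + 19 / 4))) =110 / 9446541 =0.00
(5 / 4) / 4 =5 / 16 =0.31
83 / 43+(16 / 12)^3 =4993 / 1161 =4.30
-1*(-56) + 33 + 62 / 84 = 3769 / 42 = 89.74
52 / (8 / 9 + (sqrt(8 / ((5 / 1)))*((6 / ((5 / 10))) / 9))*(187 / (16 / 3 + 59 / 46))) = -4030065 / 198064886 + 34173009*sqrt(10) / 99032443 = 1.07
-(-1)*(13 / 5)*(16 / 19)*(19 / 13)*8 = 128 / 5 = 25.60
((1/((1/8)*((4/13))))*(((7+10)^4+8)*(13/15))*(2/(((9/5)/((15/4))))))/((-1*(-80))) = 1568489/16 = 98030.56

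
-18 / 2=-9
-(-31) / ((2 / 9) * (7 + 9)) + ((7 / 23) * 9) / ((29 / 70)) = 327213 / 21344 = 15.33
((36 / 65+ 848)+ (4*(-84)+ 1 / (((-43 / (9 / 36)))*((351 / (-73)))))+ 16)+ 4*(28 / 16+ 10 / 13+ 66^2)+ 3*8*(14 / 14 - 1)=5422200089 / 301860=17962.63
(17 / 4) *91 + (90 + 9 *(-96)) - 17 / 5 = -7813 / 20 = -390.65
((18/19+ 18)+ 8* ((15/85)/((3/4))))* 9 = 60552/323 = 187.47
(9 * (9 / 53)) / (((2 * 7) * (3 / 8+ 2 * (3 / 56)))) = 12 / 53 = 0.23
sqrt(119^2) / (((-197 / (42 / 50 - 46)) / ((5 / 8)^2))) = 134351 / 12608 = 10.66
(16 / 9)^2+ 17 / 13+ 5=9970 / 1053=9.47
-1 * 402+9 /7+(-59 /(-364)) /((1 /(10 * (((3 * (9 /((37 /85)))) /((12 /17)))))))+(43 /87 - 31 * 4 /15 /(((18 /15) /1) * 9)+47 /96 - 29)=-72653875325 /253090656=-287.07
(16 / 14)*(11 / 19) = 88 / 133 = 0.66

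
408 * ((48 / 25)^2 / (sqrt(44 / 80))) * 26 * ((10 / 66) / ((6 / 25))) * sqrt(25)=166444.50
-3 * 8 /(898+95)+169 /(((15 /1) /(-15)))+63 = -35094 /331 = -106.02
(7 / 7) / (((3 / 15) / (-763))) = -3815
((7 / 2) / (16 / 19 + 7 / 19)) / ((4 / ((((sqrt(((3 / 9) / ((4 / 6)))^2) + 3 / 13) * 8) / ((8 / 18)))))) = 9.51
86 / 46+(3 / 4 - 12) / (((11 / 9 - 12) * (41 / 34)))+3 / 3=683319 / 182942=3.74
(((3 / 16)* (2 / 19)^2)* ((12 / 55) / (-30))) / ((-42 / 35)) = 1 / 79420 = 0.00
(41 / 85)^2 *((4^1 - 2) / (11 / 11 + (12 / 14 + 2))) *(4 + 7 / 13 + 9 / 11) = 18027044 / 27895725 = 0.65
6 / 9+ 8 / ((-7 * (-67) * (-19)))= 17798 / 26733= 0.67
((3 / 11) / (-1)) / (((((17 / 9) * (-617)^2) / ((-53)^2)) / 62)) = -4702266 / 71188843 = -0.07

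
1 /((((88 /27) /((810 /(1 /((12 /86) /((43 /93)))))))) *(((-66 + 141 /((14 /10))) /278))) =12216015 /20339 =600.62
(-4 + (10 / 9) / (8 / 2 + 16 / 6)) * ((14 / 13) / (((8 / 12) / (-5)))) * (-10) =-4025 / 13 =-309.62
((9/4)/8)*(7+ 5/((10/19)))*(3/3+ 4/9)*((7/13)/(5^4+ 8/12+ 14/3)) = 693/121024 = 0.01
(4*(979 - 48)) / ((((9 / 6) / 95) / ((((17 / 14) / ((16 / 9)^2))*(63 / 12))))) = 121788765 / 256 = 475737.36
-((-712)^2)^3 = -130280663537680384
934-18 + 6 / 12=1833 / 2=916.50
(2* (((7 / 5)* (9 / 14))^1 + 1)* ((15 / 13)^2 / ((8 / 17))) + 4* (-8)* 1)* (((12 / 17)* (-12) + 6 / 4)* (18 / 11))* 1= 61278957 / 252824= 242.38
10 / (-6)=-5 / 3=-1.67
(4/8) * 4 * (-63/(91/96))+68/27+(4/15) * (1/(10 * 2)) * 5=-228743/1755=-130.34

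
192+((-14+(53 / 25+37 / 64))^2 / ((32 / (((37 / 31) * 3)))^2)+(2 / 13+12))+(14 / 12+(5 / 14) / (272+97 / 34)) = 29552723047212110717 / 142821223301120000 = 206.92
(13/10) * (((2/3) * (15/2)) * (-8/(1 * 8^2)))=-13/16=-0.81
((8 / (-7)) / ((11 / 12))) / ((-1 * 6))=16 / 77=0.21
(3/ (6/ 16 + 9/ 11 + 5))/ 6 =44/ 545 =0.08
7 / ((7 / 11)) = 11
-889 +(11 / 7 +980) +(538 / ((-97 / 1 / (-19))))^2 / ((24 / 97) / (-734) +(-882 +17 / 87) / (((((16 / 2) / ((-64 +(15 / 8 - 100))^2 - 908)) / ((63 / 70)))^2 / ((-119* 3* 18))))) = 39280279390095452792067788803432 / 424324005756101749080461042763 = 92.57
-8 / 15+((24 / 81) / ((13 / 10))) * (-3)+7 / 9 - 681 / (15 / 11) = -292406 / 585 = -499.84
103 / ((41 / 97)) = 9991 / 41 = 243.68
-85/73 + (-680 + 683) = 134/73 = 1.84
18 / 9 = 2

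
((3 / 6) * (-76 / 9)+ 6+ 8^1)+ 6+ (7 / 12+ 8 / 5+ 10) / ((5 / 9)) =33937 / 900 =37.71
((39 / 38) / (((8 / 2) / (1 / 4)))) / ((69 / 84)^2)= 1911 / 20102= 0.10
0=0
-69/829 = -0.08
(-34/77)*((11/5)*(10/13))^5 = -6.13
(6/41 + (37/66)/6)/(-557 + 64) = -229/470844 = -0.00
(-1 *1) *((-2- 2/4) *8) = 20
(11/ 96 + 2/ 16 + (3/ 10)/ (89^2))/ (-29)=-911059/ 110260320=-0.01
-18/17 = -1.06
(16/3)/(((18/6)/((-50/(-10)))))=80/9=8.89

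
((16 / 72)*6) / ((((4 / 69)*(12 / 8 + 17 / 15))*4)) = 345 / 158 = 2.18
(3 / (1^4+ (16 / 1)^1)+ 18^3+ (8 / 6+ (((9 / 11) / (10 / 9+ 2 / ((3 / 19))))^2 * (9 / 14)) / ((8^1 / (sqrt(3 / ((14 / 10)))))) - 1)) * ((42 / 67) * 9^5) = 10460353203 * sqrt(105) / 6980580992+ 245904364188 / 1139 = 215894979.52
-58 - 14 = -72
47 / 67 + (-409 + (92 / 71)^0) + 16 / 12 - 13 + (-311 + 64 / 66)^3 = -71752190253745 / 2407779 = -29800156.18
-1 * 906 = -906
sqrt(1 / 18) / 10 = sqrt(2) / 60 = 0.02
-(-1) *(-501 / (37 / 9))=-4509 / 37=-121.86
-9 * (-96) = 864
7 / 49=1 / 7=0.14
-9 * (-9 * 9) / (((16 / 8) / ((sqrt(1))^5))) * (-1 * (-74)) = 26973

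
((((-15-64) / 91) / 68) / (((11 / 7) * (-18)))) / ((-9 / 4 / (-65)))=395 / 30294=0.01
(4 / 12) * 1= 1 / 3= 0.33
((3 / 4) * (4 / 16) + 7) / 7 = 115 / 112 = 1.03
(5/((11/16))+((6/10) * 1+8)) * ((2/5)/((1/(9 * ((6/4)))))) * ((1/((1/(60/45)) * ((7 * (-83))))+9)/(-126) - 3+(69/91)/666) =-2574016929/9781135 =-263.16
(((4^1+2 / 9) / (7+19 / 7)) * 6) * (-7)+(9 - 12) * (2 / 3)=-1033 / 51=-20.25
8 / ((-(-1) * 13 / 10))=6.15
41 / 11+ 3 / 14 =607 / 154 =3.94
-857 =-857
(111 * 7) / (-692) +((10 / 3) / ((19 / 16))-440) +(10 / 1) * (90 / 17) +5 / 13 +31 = -3085774925 / 8717124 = -353.99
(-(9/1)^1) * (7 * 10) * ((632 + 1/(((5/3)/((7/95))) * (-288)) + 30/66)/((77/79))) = -75185672151/183920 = -408795.52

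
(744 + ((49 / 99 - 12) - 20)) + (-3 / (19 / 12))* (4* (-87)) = 1371.86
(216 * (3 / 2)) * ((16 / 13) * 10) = 51840 / 13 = 3987.69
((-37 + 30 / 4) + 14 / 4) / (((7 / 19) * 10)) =-247 / 35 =-7.06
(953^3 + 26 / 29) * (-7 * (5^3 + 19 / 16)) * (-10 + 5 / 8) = 26605554984236025 / 3712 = 7167444769460.14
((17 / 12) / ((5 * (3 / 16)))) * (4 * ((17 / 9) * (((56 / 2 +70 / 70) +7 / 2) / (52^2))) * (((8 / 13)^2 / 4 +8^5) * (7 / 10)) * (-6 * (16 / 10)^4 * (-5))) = 849767202816 / 1373125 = 618856.41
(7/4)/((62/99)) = 693/248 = 2.79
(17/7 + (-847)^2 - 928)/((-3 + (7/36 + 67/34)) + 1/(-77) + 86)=33763565088/4012705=8414.17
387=387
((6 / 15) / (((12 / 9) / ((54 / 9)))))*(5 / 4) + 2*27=225 / 4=56.25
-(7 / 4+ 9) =-43 / 4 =-10.75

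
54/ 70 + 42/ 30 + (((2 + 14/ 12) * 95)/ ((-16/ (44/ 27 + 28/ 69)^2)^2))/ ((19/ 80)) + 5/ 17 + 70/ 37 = 876961802462352347/ 9822145092285645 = 89.28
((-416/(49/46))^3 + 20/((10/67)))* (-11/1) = 77080619247390/117649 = 655174453.22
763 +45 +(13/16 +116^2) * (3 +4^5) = 221135271/16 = 13820954.44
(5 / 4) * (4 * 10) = 50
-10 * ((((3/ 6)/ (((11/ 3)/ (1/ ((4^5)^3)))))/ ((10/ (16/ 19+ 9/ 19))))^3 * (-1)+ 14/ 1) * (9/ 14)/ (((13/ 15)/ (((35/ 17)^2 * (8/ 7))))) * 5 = -854398079708732603326639742069086332834375/ 339679744493725755629437620206725758976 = -2515.30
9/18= 0.50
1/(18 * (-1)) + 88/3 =527/18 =29.28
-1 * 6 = -6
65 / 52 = 5 / 4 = 1.25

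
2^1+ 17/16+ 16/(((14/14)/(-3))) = -719/16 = -44.94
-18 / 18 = -1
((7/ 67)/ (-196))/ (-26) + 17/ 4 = 207299/ 48776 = 4.25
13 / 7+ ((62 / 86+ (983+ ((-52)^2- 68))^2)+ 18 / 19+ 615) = 74906201106 / 5719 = 13097779.53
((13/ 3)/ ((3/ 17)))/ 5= 221/ 45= 4.91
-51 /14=-3.64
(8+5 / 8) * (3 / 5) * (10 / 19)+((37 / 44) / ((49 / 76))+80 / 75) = 3130439 / 614460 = 5.09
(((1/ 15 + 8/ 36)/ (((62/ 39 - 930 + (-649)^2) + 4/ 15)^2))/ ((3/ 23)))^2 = 63834549025/ 405981572865425697226812069175209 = 0.00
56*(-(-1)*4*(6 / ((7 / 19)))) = 3648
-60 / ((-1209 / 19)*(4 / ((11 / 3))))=1045 / 1209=0.86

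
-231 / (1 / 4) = -924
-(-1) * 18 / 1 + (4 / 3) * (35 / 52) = 737 / 39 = 18.90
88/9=9.78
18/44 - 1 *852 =-851.59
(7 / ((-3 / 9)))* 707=-14847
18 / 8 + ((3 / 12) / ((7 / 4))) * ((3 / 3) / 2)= 65 / 28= 2.32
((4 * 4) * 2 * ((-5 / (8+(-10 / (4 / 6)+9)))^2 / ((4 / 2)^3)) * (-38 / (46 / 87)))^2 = 3228271.50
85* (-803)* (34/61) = -2320670/61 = -38043.77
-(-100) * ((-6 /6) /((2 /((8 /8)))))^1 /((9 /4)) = -200 /9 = -22.22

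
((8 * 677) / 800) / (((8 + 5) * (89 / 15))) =2031 / 23140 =0.09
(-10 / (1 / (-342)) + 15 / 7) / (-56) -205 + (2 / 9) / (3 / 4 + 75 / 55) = -87277159 / 328104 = -266.00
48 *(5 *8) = 1920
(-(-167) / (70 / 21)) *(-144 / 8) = -4509 / 5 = -901.80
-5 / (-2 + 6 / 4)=10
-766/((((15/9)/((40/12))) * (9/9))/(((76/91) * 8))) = -931456/91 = -10235.78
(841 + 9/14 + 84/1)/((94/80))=787.78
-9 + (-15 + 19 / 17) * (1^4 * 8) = -120.06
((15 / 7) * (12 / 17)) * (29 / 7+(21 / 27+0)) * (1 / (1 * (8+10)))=3100 / 7497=0.41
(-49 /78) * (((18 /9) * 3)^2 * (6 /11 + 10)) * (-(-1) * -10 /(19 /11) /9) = 113680 /741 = 153.41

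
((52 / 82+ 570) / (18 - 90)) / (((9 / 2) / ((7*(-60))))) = 739.71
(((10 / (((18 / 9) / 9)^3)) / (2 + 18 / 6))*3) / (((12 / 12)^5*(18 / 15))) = 3645 / 8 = 455.62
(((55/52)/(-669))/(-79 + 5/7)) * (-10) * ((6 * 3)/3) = -1925/1588652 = -0.00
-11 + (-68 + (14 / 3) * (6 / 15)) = -1157 / 15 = -77.13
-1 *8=-8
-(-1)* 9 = 9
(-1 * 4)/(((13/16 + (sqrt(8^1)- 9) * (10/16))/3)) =3840 * sqrt(2)/5129 + 14784/5129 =3.94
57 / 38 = 3 / 2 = 1.50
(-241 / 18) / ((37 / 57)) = -4579 / 222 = -20.63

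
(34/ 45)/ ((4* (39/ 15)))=17/ 234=0.07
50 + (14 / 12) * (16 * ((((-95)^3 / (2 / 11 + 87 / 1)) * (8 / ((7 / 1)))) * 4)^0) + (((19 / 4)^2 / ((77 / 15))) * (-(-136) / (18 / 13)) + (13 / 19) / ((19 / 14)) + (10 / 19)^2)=167170001 / 333564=501.16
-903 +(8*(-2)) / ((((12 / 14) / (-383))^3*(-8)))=-19270484765 / 108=-178430414.49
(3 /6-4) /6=-7 /12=-0.58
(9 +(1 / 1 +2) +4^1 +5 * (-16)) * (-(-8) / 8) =-64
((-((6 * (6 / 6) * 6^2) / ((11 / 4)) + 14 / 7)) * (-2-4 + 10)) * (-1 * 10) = 35440 / 11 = 3221.82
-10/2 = -5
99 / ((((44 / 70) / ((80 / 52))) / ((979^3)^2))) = 2773362919307904381150 / 13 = 213335609177531106242.31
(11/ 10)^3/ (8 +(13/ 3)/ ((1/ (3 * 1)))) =1331/ 21000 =0.06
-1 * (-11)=11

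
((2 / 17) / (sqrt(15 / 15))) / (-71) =-2 / 1207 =-0.00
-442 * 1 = -442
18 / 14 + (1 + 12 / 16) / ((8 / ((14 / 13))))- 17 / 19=17333 / 27664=0.63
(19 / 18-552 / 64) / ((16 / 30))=-2725 / 192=-14.19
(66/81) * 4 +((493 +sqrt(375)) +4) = 5 * sqrt(15) +13507/27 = 519.62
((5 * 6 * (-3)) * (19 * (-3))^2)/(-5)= 58482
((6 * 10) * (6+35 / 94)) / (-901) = -17970 / 42347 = -0.42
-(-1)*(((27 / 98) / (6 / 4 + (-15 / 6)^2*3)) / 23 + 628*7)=14862878 / 3381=4396.00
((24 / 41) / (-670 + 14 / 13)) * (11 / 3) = -143 / 44567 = -0.00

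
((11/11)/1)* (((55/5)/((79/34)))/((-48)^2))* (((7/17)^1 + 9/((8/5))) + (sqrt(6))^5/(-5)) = 9031/728064 - 187* sqrt(6)/12640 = -0.02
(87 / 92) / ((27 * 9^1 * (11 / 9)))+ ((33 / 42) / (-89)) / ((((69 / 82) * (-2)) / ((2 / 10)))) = 120101 / 28371420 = 0.00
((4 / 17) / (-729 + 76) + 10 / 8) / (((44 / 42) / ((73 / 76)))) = 85064637 / 74243488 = 1.15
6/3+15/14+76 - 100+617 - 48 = 7673/14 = 548.07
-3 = -3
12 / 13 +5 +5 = 142 / 13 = 10.92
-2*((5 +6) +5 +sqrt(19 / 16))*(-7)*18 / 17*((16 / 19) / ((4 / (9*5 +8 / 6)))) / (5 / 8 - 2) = -5978112 / 3553 - 93408*sqrt(19) / 3553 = -1797.15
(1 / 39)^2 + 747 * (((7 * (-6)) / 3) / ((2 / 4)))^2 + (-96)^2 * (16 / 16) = 594864.00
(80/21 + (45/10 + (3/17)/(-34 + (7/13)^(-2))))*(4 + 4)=11834036/178143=66.43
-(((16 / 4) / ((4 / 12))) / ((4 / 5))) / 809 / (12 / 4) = -5 / 809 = -0.01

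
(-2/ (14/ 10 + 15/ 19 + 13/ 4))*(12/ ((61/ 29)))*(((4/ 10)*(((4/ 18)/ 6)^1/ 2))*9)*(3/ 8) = -2204/ 42029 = -0.05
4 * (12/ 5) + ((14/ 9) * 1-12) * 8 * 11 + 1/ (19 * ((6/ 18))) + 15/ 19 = -776822/ 855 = -908.56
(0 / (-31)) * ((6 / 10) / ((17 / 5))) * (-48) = 0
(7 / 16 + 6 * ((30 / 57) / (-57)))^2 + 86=2874017985 / 33362176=86.15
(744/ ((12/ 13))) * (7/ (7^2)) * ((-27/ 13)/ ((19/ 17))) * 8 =-227664/ 133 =-1711.76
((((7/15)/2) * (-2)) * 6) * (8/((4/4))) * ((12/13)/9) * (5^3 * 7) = -78400/39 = -2010.26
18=18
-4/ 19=-0.21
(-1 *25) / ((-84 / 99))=825 / 28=29.46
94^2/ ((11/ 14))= 123704/ 11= 11245.82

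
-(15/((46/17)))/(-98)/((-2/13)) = -3315/9016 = -0.37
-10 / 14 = -5 / 7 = -0.71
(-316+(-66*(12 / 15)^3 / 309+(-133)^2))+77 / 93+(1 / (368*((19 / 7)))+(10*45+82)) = 17905.72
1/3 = 0.33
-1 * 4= -4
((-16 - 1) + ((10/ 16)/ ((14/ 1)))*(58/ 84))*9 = -239469/ 1568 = -152.72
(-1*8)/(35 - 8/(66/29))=-264/1039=-0.25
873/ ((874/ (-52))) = -22698/ 437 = -51.94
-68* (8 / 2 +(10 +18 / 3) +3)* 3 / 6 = -782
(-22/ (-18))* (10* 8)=880/ 9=97.78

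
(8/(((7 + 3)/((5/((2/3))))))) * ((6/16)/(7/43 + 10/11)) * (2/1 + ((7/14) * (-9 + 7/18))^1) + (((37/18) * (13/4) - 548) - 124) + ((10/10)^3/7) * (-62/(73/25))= -8371615201/12435696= -673.19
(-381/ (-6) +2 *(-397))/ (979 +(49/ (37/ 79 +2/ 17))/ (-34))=-1149807/ 1537075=-0.75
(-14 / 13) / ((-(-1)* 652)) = -7 / 4238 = -0.00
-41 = -41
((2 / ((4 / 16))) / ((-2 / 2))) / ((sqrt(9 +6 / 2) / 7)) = -28 *sqrt(3) / 3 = -16.17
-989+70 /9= -8831 /9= -981.22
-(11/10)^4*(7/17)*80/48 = -102487/102000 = -1.00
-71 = -71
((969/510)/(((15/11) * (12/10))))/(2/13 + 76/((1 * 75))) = 13585/13656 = 0.99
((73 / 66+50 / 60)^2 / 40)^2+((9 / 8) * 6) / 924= 53617603 / 3320578800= 0.02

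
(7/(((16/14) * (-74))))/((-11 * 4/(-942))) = -23079/13024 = -1.77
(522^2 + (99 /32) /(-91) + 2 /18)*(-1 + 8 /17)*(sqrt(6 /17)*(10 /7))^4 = -80339205296250 /1073446283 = -74842.32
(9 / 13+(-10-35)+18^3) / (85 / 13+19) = 18810 / 83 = 226.63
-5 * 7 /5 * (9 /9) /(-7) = 1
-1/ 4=-0.25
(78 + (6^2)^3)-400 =46334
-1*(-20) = 20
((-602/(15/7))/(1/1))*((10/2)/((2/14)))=-29498/3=-9832.67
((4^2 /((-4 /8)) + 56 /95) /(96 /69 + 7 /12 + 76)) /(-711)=0.00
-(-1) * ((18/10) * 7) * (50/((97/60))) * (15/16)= 70875/194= 365.34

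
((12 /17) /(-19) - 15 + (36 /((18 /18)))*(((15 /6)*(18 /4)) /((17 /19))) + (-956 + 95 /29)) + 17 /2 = -9490911 /18734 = -506.61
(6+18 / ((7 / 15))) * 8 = 2496 / 7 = 356.57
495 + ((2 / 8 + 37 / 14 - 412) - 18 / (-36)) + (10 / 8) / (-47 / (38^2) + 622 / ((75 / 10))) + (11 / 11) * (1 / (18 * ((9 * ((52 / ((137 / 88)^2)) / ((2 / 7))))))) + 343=176051200286593055 / 409985824824576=429.41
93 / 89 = 1.04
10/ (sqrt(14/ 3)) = 5 * sqrt(42)/ 7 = 4.63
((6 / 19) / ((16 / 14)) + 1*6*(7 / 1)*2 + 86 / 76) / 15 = 6491 / 1140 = 5.69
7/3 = 2.33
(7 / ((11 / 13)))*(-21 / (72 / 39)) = -8281 / 88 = -94.10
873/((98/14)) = 873/7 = 124.71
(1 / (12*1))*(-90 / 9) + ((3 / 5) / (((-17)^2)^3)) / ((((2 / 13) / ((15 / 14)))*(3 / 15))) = -1689628075 / 2027555796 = -0.83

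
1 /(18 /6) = 0.33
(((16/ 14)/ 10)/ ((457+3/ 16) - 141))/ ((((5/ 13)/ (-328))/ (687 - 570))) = -31928832/ 885325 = -36.06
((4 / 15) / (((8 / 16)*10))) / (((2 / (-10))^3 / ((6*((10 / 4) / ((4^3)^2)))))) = -25 / 1024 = -0.02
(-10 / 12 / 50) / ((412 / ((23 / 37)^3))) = -12167 / 1252142160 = -0.00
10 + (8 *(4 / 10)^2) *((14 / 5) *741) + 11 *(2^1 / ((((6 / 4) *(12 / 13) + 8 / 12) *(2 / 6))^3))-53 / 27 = 18887733589 / 6912000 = 2732.60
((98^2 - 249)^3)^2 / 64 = 670290016633029292515625 / 64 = 10473281509891082695556.64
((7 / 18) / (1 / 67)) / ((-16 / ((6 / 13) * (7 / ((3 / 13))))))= -3283 / 144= -22.80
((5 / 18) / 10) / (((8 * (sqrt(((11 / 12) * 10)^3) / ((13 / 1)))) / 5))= 13 * sqrt(330) / 29040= 0.01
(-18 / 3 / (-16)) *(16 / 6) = 1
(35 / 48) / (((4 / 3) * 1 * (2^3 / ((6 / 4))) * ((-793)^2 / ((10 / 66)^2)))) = 875 / 233750719488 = 0.00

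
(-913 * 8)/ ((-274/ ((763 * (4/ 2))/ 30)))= 2786476/ 2055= 1355.95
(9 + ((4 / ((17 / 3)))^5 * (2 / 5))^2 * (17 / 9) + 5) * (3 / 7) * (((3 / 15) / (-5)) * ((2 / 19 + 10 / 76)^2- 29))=520764976141871019 / 74917890976979750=6.95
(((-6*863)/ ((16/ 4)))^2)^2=44929149932241/ 16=2808071870765.06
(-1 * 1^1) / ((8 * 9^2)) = -1 / 648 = -0.00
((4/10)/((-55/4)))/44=-2/3025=-0.00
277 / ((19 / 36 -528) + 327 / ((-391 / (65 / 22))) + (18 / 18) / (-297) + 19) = -128668716 / 237338749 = -0.54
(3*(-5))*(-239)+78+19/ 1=3682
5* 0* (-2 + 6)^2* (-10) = 0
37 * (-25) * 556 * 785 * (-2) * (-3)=-2422353000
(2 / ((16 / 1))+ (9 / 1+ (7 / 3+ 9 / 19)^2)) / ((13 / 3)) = 441977 / 112632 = 3.92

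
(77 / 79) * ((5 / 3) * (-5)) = -1925 / 237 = -8.12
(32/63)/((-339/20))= -640/21357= -0.03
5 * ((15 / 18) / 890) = 5 / 1068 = 0.00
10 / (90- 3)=10 / 87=0.11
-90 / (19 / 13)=-1170 / 19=-61.58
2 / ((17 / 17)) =2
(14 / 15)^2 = 196 / 225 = 0.87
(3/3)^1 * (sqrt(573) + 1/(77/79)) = 79/77 + sqrt(573) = 24.96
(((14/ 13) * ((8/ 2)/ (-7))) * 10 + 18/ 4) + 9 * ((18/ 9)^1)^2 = 34.35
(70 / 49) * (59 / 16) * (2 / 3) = 295 / 84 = 3.51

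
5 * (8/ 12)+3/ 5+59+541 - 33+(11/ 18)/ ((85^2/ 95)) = 2970037/ 5202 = 570.94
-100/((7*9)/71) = -7100/63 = -112.70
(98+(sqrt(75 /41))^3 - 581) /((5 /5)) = -483+375 *sqrt(123) /1681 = -480.53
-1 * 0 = 0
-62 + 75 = 13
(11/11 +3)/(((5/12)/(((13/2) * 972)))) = 303264/5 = 60652.80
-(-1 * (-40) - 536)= 496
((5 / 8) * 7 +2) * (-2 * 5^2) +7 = -1247 / 4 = -311.75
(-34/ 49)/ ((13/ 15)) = -510/ 637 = -0.80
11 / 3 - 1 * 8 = -13 / 3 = -4.33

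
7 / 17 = 0.41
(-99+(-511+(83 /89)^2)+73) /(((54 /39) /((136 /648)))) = -469259024 /5774409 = -81.27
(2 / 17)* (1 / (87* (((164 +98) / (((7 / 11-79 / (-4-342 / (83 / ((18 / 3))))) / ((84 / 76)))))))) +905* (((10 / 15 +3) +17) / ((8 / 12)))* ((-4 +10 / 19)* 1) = -65855288158296755 / 675756212208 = -97454.21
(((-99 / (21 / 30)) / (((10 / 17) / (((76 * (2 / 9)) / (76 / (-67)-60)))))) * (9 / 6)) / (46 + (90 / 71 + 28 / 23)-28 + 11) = 1166211849 / 368542720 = 3.16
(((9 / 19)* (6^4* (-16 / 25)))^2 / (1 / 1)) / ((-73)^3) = -34828517376 / 87771960625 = -0.40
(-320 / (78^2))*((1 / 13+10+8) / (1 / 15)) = -14.26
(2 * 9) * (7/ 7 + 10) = 198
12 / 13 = 0.92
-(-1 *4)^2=-16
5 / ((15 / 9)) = 3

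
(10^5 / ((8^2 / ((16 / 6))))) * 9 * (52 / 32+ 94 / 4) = 1884375 / 2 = 942187.50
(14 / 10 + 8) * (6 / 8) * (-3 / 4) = -423 / 80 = -5.29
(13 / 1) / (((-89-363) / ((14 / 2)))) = -91 / 452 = -0.20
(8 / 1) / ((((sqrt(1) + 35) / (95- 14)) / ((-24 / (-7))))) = 432 / 7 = 61.71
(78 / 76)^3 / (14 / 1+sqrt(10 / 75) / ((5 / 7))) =22244625 / 287693896-296595* sqrt(30) / 575387792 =0.07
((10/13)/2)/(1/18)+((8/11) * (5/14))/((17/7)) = 17090/2431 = 7.03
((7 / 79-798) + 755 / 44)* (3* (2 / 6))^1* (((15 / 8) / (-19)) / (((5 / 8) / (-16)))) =-1972.43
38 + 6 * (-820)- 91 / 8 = -39147 / 8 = -4893.38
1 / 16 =0.06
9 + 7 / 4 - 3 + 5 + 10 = 91 / 4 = 22.75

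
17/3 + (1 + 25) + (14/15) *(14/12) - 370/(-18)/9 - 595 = -226784/405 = -559.96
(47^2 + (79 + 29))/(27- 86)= -2317/59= -39.27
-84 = -84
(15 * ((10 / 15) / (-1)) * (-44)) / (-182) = -220 / 91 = -2.42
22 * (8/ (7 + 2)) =176/ 9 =19.56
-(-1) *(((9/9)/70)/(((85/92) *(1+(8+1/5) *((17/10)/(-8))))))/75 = -736/2650725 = -0.00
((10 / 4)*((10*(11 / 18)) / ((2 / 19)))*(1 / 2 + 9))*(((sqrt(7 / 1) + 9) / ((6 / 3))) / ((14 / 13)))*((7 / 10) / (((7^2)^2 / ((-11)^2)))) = 263.00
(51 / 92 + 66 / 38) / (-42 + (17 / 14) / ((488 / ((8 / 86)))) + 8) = -73535805 / 1091223523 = -0.07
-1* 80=-80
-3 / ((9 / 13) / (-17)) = 221 / 3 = 73.67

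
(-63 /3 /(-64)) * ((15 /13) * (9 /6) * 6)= 2835 /832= 3.41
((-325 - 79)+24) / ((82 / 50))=-9500 / 41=-231.71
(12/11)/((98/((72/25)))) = 0.03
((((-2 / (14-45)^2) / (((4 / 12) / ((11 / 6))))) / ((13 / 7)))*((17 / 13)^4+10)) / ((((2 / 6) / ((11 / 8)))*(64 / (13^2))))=-937961871 / 1080994304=-0.87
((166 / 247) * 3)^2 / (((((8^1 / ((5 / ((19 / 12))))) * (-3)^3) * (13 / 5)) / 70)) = -24111500 / 15069223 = -1.60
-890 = -890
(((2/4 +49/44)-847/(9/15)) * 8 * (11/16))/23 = -186127/552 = -337.19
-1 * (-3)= 3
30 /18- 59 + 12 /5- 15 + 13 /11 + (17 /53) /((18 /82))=-67.29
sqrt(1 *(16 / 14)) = 2 *sqrt(14) / 7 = 1.07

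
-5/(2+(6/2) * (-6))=5/16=0.31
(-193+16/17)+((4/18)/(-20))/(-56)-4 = -196.06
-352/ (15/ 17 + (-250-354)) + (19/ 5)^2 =3850933/ 256325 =15.02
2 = 2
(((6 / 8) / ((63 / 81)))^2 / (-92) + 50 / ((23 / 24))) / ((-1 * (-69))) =1254157 / 1658944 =0.76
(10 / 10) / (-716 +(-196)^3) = -1 / 7530252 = -0.00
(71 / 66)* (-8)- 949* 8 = -250820 / 33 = -7600.61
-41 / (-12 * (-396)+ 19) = -41 / 4771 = -0.01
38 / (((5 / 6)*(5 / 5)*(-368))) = -57 / 460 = -0.12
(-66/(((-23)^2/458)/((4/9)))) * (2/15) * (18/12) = -40304/7935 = -5.08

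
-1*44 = -44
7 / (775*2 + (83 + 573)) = 7 / 2206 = 0.00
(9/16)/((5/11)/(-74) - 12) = -0.05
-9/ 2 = -4.50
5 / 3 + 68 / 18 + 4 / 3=61 / 9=6.78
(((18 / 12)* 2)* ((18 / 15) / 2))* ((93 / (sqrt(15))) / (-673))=-279* sqrt(15) / 16825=-0.06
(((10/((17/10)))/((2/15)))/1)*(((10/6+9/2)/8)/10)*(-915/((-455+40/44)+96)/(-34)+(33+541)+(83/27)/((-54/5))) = 8634207761425/4425986448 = 1950.80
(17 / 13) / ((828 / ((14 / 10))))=119 / 53820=0.00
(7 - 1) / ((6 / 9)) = 9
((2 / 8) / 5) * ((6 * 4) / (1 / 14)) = 84 / 5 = 16.80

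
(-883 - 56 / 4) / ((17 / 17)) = -897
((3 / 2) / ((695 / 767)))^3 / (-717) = -4060958967 / 641862941000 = -0.01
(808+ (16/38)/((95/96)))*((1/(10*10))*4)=1459208/45125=32.34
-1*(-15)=15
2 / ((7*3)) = 2 / 21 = 0.10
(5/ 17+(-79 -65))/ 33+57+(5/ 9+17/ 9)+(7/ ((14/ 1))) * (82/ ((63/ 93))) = 115.61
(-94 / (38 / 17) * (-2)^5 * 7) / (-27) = -178976 / 513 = -348.88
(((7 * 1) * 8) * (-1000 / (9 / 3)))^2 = 348444444.44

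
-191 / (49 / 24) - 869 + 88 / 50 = -1176969 / 1225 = -960.79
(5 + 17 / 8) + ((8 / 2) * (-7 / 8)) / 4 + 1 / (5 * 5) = 629 / 100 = 6.29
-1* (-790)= 790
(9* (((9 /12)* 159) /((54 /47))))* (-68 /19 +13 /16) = -6284793 /2432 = -2584.21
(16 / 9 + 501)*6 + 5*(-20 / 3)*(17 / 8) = 17675 / 6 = 2945.83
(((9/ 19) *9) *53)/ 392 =4293/ 7448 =0.58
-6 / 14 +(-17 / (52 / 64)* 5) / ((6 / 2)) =-9637 / 273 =-35.30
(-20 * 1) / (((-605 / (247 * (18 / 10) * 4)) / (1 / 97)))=35568 / 58685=0.61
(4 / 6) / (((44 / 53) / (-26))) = -689 / 33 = -20.88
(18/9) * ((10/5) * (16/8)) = 8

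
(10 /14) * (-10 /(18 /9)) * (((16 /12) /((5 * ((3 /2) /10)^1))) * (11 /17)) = -4400 /1071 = -4.11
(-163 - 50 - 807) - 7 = -1027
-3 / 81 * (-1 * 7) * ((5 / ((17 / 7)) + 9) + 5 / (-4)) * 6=4669 / 306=15.26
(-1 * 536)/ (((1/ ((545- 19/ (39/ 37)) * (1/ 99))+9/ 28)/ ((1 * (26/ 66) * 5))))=-716031680/ 345411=-2072.98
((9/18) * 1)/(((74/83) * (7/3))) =249/1036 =0.24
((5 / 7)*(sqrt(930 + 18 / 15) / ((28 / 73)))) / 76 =73*sqrt(1455) / 3724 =0.75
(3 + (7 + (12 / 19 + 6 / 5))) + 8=1884 / 95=19.83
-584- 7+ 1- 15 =-605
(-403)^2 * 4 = 649636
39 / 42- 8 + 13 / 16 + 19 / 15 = -8387 / 1680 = -4.99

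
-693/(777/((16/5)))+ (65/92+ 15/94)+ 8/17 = -20634679/13598980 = -1.52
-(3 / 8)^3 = -27 / 512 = -0.05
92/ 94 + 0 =46/ 47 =0.98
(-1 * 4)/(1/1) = -4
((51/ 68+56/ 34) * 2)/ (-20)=-0.24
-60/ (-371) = 60/ 371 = 0.16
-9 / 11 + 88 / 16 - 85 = -1767 / 22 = -80.32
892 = 892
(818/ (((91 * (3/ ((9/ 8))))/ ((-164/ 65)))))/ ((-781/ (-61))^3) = -11418733167/ 2817784985015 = -0.00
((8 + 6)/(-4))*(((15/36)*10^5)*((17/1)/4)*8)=-14875000/3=-4958333.33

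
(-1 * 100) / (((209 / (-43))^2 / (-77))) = 1294300 / 3971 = 325.94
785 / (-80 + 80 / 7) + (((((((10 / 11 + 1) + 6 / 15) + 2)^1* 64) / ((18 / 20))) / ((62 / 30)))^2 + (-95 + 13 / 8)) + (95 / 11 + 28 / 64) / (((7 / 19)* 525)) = 99729901545177 / 4558215200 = 21879.16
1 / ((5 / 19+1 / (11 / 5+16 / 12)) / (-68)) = -34238 / 275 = -124.50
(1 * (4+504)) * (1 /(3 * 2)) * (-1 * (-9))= 762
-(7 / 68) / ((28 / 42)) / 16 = -21 / 2176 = -0.01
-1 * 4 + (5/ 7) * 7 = 1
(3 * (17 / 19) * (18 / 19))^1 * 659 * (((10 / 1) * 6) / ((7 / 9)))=326679480 / 2527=129275.62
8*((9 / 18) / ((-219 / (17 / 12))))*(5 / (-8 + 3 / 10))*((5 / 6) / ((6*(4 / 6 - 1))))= -2125 / 303534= -0.01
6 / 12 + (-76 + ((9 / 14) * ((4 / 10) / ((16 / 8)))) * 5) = -74.86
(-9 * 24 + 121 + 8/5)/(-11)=467/55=8.49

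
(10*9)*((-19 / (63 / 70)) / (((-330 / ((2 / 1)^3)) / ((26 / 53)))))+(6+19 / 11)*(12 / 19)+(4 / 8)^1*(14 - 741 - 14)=-22798051 / 66462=-343.02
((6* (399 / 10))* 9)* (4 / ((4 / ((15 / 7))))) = 4617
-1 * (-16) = 16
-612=-612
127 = 127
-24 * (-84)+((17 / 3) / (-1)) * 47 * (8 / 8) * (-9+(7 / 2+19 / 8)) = 68359 / 24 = 2848.29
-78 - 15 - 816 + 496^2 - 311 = 244796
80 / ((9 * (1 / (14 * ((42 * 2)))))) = 31360 / 3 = 10453.33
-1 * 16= -16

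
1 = 1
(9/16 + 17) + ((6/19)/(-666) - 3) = 491381/33744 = 14.56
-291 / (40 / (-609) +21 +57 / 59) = -10455921 / 786904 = -13.29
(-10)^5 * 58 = -5800000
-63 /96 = -21 /32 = -0.66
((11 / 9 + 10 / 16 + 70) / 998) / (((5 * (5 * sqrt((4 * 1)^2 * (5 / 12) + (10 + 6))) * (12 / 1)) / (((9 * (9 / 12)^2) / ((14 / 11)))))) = 24387 * sqrt(51) / 868659200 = 0.00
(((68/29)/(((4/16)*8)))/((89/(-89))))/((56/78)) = -663/406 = -1.63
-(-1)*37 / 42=37 / 42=0.88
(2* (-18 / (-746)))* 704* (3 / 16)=2376 / 373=6.37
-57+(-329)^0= -56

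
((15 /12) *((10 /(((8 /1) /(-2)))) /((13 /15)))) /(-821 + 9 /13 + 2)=125 /28368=0.00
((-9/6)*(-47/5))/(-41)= -141/410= -0.34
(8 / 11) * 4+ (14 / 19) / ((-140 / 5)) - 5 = -885 / 418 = -2.12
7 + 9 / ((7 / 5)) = 13.43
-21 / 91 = -3 / 13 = -0.23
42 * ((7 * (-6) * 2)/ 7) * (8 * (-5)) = 20160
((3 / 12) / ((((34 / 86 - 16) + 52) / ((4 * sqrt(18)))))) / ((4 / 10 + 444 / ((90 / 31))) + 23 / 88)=792 * sqrt(2) / 1475795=0.00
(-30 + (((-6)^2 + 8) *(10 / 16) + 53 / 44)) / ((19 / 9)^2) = -243 / 836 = -0.29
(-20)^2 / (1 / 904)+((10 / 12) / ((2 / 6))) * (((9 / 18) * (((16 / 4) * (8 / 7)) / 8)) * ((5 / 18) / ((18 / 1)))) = 820108825 / 2268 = 361600.01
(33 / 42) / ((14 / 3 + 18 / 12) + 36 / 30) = 0.11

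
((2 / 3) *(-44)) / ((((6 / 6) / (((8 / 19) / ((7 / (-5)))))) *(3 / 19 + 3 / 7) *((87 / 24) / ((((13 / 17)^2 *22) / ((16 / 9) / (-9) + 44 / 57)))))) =13242240 / 142477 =92.94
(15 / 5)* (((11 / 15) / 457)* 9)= 99 / 2285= 0.04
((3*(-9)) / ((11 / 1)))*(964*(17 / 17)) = -26028 / 11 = -2366.18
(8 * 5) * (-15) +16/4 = -596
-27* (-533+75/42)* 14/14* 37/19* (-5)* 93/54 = -127953585/532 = -240514.26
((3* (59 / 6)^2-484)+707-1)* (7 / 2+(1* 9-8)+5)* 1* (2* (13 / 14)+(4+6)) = 9690665 / 168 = 57682.53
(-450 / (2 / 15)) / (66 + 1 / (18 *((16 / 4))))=-243000 / 4753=-51.13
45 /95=9 /19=0.47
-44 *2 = -88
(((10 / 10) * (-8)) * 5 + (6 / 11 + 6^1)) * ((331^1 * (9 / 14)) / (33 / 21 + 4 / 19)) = -3471528 / 869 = -3994.85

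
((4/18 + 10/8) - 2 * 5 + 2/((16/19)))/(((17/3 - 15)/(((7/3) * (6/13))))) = 443/624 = 0.71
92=92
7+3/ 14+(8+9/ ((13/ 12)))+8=5737/ 182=31.52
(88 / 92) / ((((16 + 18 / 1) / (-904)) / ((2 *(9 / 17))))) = -178992 / 6647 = -26.93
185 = 185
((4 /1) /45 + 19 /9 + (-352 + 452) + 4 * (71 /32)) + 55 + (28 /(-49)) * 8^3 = -35419 /280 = -126.50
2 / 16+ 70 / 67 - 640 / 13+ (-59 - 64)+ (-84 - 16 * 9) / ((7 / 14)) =-4369361 / 6968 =-627.06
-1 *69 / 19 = -69 / 19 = -3.63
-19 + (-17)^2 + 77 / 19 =5207 / 19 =274.05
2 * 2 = 4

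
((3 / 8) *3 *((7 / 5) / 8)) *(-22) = -693 / 160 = -4.33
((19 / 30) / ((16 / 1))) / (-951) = -19 / 456480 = -0.00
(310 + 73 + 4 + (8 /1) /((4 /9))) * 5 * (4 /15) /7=540 /7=77.14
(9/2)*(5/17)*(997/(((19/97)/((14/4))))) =30463335/1292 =23578.43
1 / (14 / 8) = 4 / 7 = 0.57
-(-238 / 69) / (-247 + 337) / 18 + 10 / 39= 187847 / 726570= 0.26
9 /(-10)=-9 /10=-0.90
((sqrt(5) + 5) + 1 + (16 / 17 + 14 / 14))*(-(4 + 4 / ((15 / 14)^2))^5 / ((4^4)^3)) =-13225450646101 / 1189728000000000 - 13225450646101*sqrt(5) / 9447840000000000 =-0.01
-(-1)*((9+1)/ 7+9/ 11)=173/ 77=2.25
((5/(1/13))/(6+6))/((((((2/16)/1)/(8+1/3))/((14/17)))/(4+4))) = 364000/153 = 2379.08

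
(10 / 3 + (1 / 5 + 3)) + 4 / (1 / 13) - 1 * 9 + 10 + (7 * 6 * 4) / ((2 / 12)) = 1067.53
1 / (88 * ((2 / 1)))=1 / 176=0.01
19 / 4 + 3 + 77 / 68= 151 / 17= 8.88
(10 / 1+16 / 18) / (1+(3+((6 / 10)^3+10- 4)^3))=191406250 / 4292189397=0.04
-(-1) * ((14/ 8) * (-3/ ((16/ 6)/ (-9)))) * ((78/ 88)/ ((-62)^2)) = 22113/ 5412352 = 0.00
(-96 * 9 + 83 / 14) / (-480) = 12013 / 6720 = 1.79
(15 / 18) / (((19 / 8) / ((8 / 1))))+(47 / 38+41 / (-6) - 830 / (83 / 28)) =-5373 / 19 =-282.79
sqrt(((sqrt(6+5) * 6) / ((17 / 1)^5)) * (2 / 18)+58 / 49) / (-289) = -sqrt(4998 * sqrt(11)+12599811018) / 29816997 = -0.00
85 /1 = 85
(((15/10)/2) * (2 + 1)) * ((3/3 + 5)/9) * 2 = 3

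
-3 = -3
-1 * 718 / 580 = -359 / 290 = -1.24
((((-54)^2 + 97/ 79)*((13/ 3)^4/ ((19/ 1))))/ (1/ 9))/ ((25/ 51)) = 111897342557/ 112575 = 993980.39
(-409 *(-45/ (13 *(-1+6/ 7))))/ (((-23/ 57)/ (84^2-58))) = 51390477810/ 299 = 171874507.73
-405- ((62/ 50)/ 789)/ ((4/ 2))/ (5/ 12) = -13314437/ 32875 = -405.00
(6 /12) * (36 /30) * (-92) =-276 /5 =-55.20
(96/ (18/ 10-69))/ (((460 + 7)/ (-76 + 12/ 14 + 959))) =-2.70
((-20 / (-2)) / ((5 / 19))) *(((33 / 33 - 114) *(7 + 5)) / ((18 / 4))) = -34352 / 3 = -11450.67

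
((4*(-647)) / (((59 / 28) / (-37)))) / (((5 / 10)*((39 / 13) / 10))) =53623360 / 177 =302956.84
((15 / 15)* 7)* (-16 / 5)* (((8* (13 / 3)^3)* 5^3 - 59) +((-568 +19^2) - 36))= -245150752 / 135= -1815931.50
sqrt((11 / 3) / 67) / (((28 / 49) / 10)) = 35 * sqrt(2211) / 402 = 4.09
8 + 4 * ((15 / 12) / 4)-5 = 17 / 4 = 4.25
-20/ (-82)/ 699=10/ 28659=0.00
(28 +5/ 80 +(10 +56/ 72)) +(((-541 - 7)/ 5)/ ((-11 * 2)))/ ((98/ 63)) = 2330857/ 55440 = 42.04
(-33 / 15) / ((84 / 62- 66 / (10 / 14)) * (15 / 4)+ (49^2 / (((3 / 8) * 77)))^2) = -371349 / 1109448200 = -0.00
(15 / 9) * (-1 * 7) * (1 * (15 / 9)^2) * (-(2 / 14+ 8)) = 2375 / 9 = 263.89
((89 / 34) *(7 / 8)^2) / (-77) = -623 / 23936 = -0.03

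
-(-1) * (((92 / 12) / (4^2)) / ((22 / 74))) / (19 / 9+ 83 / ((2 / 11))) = 2553 / 726440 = 0.00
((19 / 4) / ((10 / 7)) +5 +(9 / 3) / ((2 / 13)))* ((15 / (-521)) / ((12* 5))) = -1113 / 83360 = -0.01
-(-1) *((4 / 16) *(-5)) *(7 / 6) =-35 / 24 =-1.46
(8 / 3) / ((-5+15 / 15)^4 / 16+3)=0.14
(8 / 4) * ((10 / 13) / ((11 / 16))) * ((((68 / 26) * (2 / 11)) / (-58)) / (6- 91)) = 128 / 593021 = 0.00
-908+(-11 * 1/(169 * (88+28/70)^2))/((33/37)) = -89936990509/99049548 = -908.00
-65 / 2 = -32.50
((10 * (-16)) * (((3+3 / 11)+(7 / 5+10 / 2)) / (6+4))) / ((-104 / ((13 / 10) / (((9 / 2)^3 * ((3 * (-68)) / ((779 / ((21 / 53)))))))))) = -6275624 / 30672675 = -0.20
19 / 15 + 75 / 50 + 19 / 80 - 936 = -933.00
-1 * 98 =-98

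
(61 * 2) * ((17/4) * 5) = 5185/2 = 2592.50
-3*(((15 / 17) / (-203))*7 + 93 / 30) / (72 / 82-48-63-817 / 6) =5584077 / 149346955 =0.04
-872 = -872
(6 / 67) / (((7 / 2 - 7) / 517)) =-6204 / 469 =-13.23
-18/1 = -18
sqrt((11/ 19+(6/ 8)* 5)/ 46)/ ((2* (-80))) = -0.00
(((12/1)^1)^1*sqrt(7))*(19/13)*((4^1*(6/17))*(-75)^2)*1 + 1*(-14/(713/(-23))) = 14/31 + 30780000*sqrt(7)/221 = 368490.16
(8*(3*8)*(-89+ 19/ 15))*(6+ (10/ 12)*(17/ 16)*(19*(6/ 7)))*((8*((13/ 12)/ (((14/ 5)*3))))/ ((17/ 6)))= -44715424/ 357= -125253.29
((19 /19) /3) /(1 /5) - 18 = -49 /3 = -16.33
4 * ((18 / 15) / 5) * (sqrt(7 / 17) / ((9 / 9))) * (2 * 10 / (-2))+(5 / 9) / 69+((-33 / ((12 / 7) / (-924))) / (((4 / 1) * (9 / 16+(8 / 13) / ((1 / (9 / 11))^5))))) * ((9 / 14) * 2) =13214888911927 / 1821685491-48 * sqrt(119) / 85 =7248.05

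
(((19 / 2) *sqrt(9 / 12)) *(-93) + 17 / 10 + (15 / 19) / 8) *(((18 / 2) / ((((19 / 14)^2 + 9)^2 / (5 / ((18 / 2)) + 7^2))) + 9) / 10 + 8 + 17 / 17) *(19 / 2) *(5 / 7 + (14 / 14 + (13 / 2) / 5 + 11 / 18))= -270248.40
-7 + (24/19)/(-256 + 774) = -7.00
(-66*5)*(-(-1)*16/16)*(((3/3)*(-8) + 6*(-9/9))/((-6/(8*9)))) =-55440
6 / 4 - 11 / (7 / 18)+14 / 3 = -929 / 42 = -22.12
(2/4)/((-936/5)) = -5/1872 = -0.00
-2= -2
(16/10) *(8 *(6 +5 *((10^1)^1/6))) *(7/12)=4816/45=107.02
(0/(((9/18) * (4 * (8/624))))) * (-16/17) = 0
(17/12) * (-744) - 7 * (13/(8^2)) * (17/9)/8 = -4858379/4608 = -1054.34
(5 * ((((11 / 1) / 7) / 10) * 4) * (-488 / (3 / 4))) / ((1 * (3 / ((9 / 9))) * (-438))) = 1.56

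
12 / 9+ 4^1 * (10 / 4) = 34 / 3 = 11.33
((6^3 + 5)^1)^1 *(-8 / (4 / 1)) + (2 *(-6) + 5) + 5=-444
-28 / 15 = -1.87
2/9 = 0.22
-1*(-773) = 773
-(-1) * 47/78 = 47/78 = 0.60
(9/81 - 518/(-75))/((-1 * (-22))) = 1579/4950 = 0.32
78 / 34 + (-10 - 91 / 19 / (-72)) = -7.64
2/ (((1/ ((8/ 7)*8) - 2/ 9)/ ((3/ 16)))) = -216/ 65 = -3.32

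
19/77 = 0.25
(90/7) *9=810/7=115.71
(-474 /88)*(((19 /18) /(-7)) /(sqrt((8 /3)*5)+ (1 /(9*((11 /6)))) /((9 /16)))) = -13509 /2056418+ 1337391*sqrt(30) /32902688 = 0.22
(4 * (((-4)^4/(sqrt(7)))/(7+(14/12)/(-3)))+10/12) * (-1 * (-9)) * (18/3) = 45+995328 * sqrt(7)/833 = 3206.33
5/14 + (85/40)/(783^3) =9600973859/26882726472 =0.36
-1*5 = -5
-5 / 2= -2.50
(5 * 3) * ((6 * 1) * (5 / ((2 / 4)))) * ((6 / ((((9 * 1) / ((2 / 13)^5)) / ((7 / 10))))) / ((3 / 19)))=85120 / 371293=0.23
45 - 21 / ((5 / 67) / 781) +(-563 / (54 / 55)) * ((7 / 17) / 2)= -219846.46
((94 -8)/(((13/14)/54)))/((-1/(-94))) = 6111504/13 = 470115.69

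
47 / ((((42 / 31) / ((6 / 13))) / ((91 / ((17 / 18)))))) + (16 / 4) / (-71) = 1861978 / 1207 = 1542.65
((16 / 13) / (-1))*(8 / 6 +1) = -112 / 39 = -2.87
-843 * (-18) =15174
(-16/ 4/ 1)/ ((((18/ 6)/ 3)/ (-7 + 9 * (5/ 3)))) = -32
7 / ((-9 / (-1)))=7 / 9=0.78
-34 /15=-2.27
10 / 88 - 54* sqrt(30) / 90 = 5 / 44 - 3* sqrt(30) / 5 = -3.17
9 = 9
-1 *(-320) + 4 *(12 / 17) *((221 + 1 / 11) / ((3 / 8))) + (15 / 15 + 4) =372071 / 187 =1989.68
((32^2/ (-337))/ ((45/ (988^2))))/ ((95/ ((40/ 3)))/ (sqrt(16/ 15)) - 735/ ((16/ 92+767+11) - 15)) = -20805474324248526848* sqrt(15)/ 8269416283258425 - 6749441175414898688/ 4961649769955055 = -11104.57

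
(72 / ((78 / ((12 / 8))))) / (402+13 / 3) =54 / 15847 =0.00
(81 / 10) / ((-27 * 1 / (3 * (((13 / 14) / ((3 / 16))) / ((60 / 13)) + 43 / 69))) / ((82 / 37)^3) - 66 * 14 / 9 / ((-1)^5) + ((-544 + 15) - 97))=-823255004268 / 53239269046175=-0.02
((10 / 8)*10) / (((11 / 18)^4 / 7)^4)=3644703927036534981427200 / 45949729863572161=79319376.59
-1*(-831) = 831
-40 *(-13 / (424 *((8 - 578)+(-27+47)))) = -13 / 5830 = -0.00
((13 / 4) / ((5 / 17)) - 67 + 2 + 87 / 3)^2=249001 / 400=622.50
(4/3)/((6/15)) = 10/3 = 3.33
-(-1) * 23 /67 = 0.34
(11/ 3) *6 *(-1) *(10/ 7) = -220/ 7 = -31.43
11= 11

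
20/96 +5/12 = 5/8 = 0.62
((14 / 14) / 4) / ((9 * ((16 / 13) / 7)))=91 / 576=0.16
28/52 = 7/13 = 0.54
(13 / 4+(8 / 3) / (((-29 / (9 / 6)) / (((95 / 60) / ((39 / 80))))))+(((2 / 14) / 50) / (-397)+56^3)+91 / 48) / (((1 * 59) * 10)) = 662381350489231 / 2225278692000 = 297.66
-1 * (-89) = 89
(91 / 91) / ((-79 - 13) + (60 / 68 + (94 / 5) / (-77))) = -0.01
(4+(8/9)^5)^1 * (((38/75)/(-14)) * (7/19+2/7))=-7799956/72335025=-0.11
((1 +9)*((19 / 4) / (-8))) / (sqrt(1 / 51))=-95*sqrt(51) / 16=-42.40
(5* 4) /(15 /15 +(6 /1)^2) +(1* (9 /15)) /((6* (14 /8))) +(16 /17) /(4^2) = 14453 /22015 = 0.66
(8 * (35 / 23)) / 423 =280 / 9729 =0.03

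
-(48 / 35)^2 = -2304 / 1225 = -1.88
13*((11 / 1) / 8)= 143 / 8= 17.88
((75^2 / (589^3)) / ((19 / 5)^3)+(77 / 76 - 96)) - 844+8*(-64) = -1450.99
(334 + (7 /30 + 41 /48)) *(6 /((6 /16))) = 5361.40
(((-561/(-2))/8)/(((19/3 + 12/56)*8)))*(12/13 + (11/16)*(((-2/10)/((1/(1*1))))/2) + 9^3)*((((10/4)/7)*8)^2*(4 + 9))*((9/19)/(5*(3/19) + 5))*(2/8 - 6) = -6868521441/281600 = -24391.06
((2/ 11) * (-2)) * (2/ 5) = -8/ 55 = -0.15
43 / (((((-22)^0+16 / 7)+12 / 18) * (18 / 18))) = 903 / 83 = 10.88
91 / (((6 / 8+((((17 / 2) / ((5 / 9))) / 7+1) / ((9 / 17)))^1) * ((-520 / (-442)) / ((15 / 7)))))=208845 / 8527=24.49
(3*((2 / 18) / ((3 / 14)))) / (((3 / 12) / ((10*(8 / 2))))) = 2240 / 9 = 248.89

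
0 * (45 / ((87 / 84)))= 0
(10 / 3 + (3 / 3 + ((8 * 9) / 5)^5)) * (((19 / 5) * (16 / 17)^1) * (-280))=-98820804901504 / 159375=-620052109.19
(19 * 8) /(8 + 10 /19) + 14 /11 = 17018 /891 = 19.10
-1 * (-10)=10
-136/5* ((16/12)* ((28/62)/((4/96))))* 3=-182784/155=-1179.25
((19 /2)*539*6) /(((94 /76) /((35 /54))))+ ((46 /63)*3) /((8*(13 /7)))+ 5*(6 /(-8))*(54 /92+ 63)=16049034433 /1011816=15861.61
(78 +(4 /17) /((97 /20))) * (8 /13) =1029616 /21437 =48.03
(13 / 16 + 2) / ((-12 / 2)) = -15 / 32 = -0.47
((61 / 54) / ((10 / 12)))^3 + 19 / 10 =4.39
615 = 615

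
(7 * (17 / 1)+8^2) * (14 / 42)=61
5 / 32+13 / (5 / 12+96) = 829 / 2848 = 0.29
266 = 266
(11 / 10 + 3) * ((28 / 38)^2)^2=787528 / 651605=1.21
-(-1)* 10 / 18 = 5 / 9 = 0.56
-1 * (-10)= 10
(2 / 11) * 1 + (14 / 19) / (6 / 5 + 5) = 1948 / 6479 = 0.30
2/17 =0.12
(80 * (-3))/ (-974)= 120/ 487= 0.25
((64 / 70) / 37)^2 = 1024 / 1677025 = 0.00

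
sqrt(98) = 9.90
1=1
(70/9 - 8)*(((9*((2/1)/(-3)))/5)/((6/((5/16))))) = 1/72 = 0.01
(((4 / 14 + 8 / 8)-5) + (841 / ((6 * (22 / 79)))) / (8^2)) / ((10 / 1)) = 49085 / 118272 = 0.42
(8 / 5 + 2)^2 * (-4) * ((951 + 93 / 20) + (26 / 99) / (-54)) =-204355156 / 4125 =-49540.64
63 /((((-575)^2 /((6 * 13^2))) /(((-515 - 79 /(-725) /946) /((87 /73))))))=-274527837494001 /3288007765625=-83.49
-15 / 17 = -0.88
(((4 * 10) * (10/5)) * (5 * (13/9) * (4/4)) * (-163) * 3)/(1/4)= -3390400/3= -1130133.33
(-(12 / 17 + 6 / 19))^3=-35937000 / 33698267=-1.07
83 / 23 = 3.61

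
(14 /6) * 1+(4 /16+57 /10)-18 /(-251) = 125827 /15060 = 8.36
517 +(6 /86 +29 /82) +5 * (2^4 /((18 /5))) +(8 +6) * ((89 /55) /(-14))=939056999 /1745370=538.03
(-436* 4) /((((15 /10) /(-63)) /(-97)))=-7105056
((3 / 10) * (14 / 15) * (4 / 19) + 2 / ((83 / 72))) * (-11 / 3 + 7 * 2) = 2192444 / 118275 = 18.54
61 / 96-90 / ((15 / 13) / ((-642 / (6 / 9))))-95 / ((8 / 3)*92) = 41463065 / 552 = 75114.25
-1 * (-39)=39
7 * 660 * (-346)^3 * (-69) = 13204421002080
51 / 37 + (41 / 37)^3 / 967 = 67583894 / 48981451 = 1.38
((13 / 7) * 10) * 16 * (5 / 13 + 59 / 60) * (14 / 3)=17072 / 9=1896.89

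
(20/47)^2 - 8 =-17272/2209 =-7.82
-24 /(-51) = 8 /17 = 0.47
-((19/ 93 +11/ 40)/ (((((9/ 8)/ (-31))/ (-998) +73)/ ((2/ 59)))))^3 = -45074990138557748032/ 4088327778952289522061887179125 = -0.00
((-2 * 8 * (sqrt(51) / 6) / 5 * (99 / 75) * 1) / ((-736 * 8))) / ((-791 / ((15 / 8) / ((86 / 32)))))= -33 * sqrt(51) / 312919600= -0.00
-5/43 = -0.12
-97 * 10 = -970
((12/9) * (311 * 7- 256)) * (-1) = -7684/3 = -2561.33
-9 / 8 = -1.12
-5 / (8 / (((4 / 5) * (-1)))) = 1 / 2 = 0.50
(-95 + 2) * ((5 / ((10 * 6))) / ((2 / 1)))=-31 / 8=-3.88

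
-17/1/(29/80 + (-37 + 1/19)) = 25840/55609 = 0.46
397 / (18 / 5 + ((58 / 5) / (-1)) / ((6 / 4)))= -5955 / 62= -96.05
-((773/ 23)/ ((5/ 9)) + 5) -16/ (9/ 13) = -91708/ 1035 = -88.61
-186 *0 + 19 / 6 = 19 / 6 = 3.17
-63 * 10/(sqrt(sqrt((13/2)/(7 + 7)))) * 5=-3150 * 13^(3/4) * sqrt(2) * 7^(1/4)/13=-3816.05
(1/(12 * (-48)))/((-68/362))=181/19584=0.01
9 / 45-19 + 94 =376 / 5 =75.20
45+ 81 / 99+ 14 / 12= 3101 / 66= 46.98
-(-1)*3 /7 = 3 /7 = 0.43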